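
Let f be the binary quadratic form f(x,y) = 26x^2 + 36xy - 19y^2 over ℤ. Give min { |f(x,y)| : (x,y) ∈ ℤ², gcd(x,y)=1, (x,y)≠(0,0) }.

river: ρ → (-19,40,22)
river: ρ → (22,48,-11)
river: ρ → (-11,40,38)
river: ρ → (38,36,-13)
river: ρ → (-13,42,29)
river: ρ → (29,16,-26)
river: ρ → (-26,36,19)
river: ρ → (19,40,-22)
river: ρ → (-22,48,11)
river: ρ → (11,40,-38)
river: ρ → (-38,36,13)
river: ρ → (13,42,-29)
river: ρ → (-29,16,26)
river: ρ → (26,36,-19)
closes: descent 0, river 14
min |a| on river = 11

11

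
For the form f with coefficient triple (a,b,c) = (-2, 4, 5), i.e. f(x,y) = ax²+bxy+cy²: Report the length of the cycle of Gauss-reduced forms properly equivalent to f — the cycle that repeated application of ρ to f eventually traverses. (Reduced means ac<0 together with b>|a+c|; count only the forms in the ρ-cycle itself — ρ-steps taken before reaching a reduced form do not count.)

D = 56, ⌊√D⌋ = 7
river: ρ → (5,6,-1)
river: ρ → (-1,6,5)
river: ρ → (5,4,-2)
river: ρ → (-2,4,5)
ρ-cycle length = 4 (tail of 0 descent steps not counted)

4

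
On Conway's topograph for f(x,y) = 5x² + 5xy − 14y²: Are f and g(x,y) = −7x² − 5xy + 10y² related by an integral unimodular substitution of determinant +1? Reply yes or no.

D₁ = 305, D₂ = 305
river cycle of f (length 4): (5, 15, -4), (-4, 17, 1), (1, 17, -4), (-4, 15, 5)
river cycle of g (length 8): (10, 5, -7), (-7, 9, 8), (8, 7, -8), (-8, 9, 7), (7, 5, -10), (-10, 15, 2), (2, 17, -2), (-2, 15, 10)
cycles differ ⇒ inequivalent

no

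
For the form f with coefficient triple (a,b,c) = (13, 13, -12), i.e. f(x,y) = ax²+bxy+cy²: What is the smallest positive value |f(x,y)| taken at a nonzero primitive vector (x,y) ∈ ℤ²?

river: ρ → (-12,11,14)
river: ρ → (14,17,-9)
river: ρ → (-9,19,12)
river: ρ → (12,5,-16)
river: ρ → (-16,27,1)
river: ρ → (1,27,-16)
river: ρ → (-16,5,12)
river: ρ → (12,19,-9)
river: ρ → (-9,17,14)
river: ρ → (14,11,-12)
river: ρ → (-12,13,13)
river: ρ → (13,13,-12)
closes: descent 0, river 12
min |a| on river = 1

1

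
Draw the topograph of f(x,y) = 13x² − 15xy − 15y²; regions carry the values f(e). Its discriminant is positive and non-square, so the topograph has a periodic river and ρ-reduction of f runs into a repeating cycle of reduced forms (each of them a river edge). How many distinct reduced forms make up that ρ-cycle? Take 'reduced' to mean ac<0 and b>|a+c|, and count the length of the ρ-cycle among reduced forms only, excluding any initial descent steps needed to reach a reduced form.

D = 1005, ⌊√D⌋ = 31
descent: ρ → (-15,15,13)  [lands on river]
river: ρ → (13,11,-17)
river: ρ → (-17,23,7)
river: ρ → (7,19,-23)
river: ρ → (-23,27,3)
river: ρ → (3,27,-23)
river: ρ → (-23,19,7)
river: ρ → (7,23,-17)
river: ρ → (-17,11,13)
river: ρ → (13,15,-15)
ρ-cycle length = 10 (tail of 1 descent step not counted)

10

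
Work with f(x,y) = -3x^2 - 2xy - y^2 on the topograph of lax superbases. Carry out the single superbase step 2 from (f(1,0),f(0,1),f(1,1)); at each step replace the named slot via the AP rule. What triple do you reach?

start (-3,-1,-6) = (f(1,0),f(0,1),f(1,1))
replace slot 2: 2·((-3)+(-6)) − (-1) = -17 → (-3,-17,-6)

-3,-17,-6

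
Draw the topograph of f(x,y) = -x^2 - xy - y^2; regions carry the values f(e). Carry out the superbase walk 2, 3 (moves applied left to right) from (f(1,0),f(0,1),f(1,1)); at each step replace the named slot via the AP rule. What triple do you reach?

start (-1,-1,-3) = (f(1,0),f(0,1),f(1,1))
replace slot 2: 2·((-1)+(-3)) − (-1) = -7 → (-1,-7,-3)
replace slot 3: 2·((-1)+(-7)) − (-3) = -13 → (-1,-7,-13)

-1,-7,-13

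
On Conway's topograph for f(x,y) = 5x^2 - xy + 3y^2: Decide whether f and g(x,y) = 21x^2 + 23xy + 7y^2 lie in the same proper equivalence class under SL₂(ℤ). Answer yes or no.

D₁ = -59, D₂ = -59
f: flip: (5,-1,3)→(3,1,5)
f: reduced (well bottom): (3,1,5) with a≤c, −a<b≤a
g: translate: b→-19 (≡23 mod 42), so (21,23,7)→(21,-19,5)
g: flip: (21,-19,5)→(5,19,21)
g: translate: b→-1 (≡19 mod 10), so (5,19,21)→(5,-1,3)
g: flip: (5,-1,3)→(3,1,5)
g: reduced (well bottom): (3,1,5) with a≤c, −a<b≤a
reduced forms (3, 1, 5) vs (3, 1, 5) ⇒ equivalent

yes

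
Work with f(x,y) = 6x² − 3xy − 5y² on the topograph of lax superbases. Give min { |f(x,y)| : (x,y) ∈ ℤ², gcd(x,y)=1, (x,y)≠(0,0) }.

descent: ρ → (-5,3,6)  [lands on river]
river: ρ → (6,9,-2)
river: ρ → (-2,11,1)
river: ρ → (1,11,-2)
river: ρ → (-2,9,6)
river: ρ → (6,3,-5)
river: ρ → (-5,7,4)
river: ρ → (4,9,-3)
river: ρ → (-3,9,4)
river: ρ → (4,7,-5)
closes: descent 1, river 10
min |a| on river = 1

1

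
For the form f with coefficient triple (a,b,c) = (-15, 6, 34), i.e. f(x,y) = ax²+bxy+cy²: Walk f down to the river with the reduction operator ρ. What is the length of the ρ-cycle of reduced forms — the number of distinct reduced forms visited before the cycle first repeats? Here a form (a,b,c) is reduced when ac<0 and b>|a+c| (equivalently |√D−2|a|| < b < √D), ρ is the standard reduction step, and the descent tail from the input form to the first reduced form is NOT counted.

D = 2076, ⌊√D⌋ = 45
descent: ρ → (34,-6,-15)
descent: ρ → (-15,36,13)  [lands on river]
river: ρ → (13,42,-6)
river: ρ → (-6,42,13)
river: ρ → (13,36,-15)
river: ρ → (-15,24,25)
river: ρ → (25,26,-14)
river: ρ → (-14,30,21)
river: ρ → (21,12,-23)
river: ρ → (-23,34,10)
river: ρ → (10,26,-35)
river: ρ → (-35,44,1)
river: ρ → (1,44,-35)
river: ρ → (-35,26,10)
river: ρ → (10,34,-23)
river: ρ → (-23,12,21)
river: ρ → (21,30,-14)
river: ρ → (-14,26,25)
river: ρ → (25,24,-15)
ρ-cycle length = 18 (tail of 2 descent steps not counted)

18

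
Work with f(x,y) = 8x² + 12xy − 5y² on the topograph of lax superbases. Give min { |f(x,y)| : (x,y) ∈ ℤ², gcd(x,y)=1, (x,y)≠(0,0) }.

river: ρ → (-5,8,12)
river: ρ → (12,16,-1)
river: ρ → (-1,16,12)
river: ρ → (12,8,-5)
river: ρ → (-5,12,8)
river: ρ → (8,4,-9)
river: ρ → (-9,14,3)
river: ρ → (3,16,-4)
river: ρ → (-4,16,3)
river: ρ → (3,14,-9)
river: ρ → (-9,4,8)
river: ρ → (8,12,-5)
closes: descent 0, river 12
min |a| on river = 1

1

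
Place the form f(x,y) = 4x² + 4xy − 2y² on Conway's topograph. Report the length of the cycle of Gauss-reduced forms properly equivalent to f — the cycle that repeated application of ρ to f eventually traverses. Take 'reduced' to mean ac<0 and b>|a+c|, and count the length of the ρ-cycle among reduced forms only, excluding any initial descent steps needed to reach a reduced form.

D = 48, ⌊√D⌋ = 6
river: ρ → (-2,4,4)
river: ρ → (4,4,-2)
ρ-cycle length = 2 (tail of 0 descent steps not counted)

2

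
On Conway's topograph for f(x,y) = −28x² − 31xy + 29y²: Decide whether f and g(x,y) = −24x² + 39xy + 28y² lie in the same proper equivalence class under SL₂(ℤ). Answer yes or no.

D₁ = 4209, D₂ = 4209
river cycle of f (length 42): (29, 31, -28), (-28, 25, 32), (32, 39, -21), (-21, 45, 26), (26, 59, -7), (-7, 53, 50), (50, 47, -10), (-10, 53, 35), (35, 17, -28), (-28, 39, 24), … (32 more)
river cycle of g (length 42): (28, 17, -35), (-35, 53, 10), (10, 47, -50), (-50, 53, 7), (7, 59, -26), (-26, 45, 21), (21, 39, -32), (-32, 25, 28), (28, 31, -29), (-29, 27, 30), … (32 more)
cycles differ ⇒ inequivalent

no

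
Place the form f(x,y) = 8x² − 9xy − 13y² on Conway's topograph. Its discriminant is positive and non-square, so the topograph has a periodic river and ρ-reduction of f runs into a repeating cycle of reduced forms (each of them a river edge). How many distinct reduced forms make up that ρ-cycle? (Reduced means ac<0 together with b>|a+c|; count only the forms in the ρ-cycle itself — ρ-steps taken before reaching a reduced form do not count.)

D = 497, ⌊√D⌋ = 22
descent: ρ → (-13,9,8)  [lands on river]
river: ρ → (8,7,-14)
river: ρ → (-14,21,1)
river: ρ → (1,21,-14)
river: ρ → (-14,7,8)
river: ρ → (8,9,-13)
river: ρ → (-13,17,4)
river: ρ → (4,15,-17)
river: ρ → (-17,19,2)
river: ρ → (2,21,-7)
river: ρ → (-7,21,2)
river: ρ → (2,19,-17)
river: ρ → (-17,15,4)
river: ρ → (4,17,-13)
ρ-cycle length = 14 (tail of 1 descent step not counted)

14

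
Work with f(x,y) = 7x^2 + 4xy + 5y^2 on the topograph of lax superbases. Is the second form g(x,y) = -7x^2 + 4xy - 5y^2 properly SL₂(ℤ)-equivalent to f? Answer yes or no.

D₁ = -124, D₂ = -124
f: flip: (7,4,5)→(5,-4,7)
f: reduced (well bottom): (5,-4,7) with a≤c, −a<b≤a
g is negative-definite; reduce −g:
−g: flip: (7,-4,5)→(5,4,7)
−g: reduced (well bottom): (5,4,7) with a≤c, −a<b≤a
flip sign back: reduced form of g is (-5,-4,-7)
reduced forms (5, -4, 7) vs (-5, -4, -7) ⇒ inequivalent

no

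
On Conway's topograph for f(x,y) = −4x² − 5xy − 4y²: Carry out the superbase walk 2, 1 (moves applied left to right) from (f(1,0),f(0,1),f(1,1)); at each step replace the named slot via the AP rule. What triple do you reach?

start (-4,-4,-13) = (f(1,0),f(0,1),f(1,1))
replace slot 2: 2·((-4)+(-13)) − (-4) = -30 → (-4,-30,-13)
replace slot 1: 2·((-30)+(-13)) − (-4) = -82 → (-82,-30,-13)

-82,-30,-13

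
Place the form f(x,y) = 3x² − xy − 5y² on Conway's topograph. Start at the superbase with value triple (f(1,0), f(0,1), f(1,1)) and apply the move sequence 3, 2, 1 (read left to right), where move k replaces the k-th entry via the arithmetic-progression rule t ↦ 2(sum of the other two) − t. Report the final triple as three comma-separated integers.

start (3,-5,-3) = (f(1,0),f(0,1),f(1,1))
replace slot 3: 2·(3+(-5)) − (-3) = -1 → (3,-5,-1)
replace slot 2: 2·(3+(-1)) − (-5) = 9 → (3,9,-1)
replace slot 1: 2·(9+(-1)) − 3 = 13 → (13,9,-1)

13,9,-1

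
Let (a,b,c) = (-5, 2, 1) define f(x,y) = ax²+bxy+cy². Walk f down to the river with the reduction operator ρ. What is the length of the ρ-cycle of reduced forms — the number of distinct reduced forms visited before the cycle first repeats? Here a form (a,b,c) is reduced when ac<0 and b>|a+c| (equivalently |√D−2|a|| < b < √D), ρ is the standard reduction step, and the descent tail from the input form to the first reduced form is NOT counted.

D = 24, ⌊√D⌋ = 4
descent: ρ → (1,4,-2)  [lands on river]
river: ρ → (-2,4,1)
ρ-cycle length = 2 (tail of 1 descent step not counted)

2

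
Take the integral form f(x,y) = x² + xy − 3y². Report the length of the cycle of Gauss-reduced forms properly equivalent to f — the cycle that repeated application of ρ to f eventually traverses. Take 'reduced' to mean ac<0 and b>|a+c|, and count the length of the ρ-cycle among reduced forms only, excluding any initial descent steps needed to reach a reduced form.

D = 13, ⌊√D⌋ = 3
descent: ρ → (-3,-1,1)
descent: ρ → (1,3,-1)  [lands on river]
river: ρ → (-1,3,1)
ρ-cycle length = 2 (tail of 2 descent steps not counted)

2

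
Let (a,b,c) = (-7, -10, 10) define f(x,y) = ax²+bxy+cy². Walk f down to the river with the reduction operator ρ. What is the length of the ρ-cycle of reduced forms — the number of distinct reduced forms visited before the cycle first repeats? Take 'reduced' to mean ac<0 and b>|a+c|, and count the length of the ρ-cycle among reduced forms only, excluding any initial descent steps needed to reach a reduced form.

D = 380, ⌊√D⌋ = 19
descent: ρ → (10,10,-7)  [lands on river]
river: ρ → (-7,18,2)
river: ρ → (2,18,-7)
river: ρ → (-7,10,10)
ρ-cycle length = 4 (tail of 1 descent step not counted)

4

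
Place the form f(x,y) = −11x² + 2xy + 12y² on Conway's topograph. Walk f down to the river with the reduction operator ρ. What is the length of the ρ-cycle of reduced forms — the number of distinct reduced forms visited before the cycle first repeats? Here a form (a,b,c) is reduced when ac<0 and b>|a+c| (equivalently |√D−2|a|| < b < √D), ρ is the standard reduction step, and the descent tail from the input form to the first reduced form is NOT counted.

D = 532, ⌊√D⌋ = 23
river: ρ → (12,22,-1)
river: ρ → (-1,22,12)
river: ρ → (12,2,-11)
river: ρ → (-11,20,3)
river: ρ → (3,22,-4)
river: ρ → (-4,18,13)
river: ρ → (13,8,-9)
river: ρ → (-9,10,12)
river: ρ → (12,14,-7)
river: ρ → (-7,14,12)
river: ρ → (12,10,-9)
river: ρ → (-9,8,13)
river: ρ → (13,18,-4)
river: ρ → (-4,22,3)
river: ρ → (3,20,-11)
river: ρ → (-11,2,12)
ρ-cycle length = 16 (tail of 0 descent steps not counted)

16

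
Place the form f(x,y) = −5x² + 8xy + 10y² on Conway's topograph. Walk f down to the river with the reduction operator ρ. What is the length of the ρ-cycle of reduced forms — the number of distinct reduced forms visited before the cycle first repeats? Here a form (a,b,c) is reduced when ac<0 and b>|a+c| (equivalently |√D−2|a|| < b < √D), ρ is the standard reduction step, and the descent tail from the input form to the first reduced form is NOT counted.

D = 264, ⌊√D⌋ = 16
river: ρ → (10,12,-3)
river: ρ → (-3,12,10)
river: ρ → (10,8,-5)
river: ρ → (-5,12,6)
river: ρ → (6,12,-5)
river: ρ → (-5,8,10)
ρ-cycle length = 6 (tail of 0 descent steps not counted)

6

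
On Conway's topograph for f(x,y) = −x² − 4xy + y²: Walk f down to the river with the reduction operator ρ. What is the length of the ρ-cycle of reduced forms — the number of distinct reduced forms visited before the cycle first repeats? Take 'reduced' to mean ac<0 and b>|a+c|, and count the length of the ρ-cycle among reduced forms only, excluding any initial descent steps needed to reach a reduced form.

D = 20, ⌊√D⌋ = 4
descent: ρ → (1,4,-1)  [lands on river]
river: ρ → (-1,4,1)
ρ-cycle length = 2 (tail of 1 descent step not counted)

2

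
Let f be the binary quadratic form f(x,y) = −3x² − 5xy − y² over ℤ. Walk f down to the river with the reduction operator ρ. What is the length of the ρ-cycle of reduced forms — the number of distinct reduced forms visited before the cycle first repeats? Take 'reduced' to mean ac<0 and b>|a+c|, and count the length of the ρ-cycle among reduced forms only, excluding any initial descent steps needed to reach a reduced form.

D = 13, ⌊√D⌋ = 3
descent: ρ → (-1,3,1)  [lands on river]
river: ρ → (1,3,-1)
ρ-cycle length = 2 (tail of 1 descent step not counted)

2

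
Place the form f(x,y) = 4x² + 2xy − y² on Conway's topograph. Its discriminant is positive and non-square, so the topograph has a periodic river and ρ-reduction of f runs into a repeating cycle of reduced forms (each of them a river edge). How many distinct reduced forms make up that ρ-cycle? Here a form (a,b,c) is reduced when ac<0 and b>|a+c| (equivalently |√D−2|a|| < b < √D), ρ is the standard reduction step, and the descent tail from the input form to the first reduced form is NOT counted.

D = 20, ⌊√D⌋ = 4
descent: ρ → (-1,4,1)  [lands on river]
river: ρ → (1,4,-1)
ρ-cycle length = 2 (tail of 1 descent step not counted)

2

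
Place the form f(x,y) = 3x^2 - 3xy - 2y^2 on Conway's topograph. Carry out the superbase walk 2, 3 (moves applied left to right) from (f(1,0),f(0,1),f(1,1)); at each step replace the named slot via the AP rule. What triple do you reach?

start (3,-2,-2) = (f(1,0),f(0,1),f(1,1))
replace slot 2: 2·(3+(-2)) − (-2) = 4 → (3,4,-2)
replace slot 3: 2·(3+4) − (-2) = 16 → (3,4,16)

3,4,16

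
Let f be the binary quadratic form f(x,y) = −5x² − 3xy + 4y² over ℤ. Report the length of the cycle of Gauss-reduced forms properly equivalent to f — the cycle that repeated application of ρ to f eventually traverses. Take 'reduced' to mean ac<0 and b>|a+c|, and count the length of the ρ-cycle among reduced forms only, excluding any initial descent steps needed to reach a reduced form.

D = 89, ⌊√D⌋ = 9
descent: ρ → (4,3,-5)  [lands on river]
river: ρ → (-5,7,2)
river: ρ → (2,9,-1)
river: ρ → (-1,9,2)
river: ρ → (2,7,-5)
river: ρ → (-5,3,4)
river: ρ → (4,5,-4)
river: ρ → (-4,3,5)
river: ρ → (5,7,-2)
river: ρ → (-2,9,1)
river: ρ → (1,9,-2)
river: ρ → (-2,7,5)
river: ρ → (5,3,-4)
river: ρ → (-4,5,4)
ρ-cycle length = 14 (tail of 1 descent step not counted)

14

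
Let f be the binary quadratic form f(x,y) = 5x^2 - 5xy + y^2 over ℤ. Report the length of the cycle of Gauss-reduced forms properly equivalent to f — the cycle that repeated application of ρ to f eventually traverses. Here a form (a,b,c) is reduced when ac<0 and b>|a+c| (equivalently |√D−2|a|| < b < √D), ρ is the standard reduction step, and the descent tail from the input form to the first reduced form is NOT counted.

D = 5, ⌊√D⌋ = 2
descent: ρ → (1,1,-1)  [lands on river]
river: ρ → (-1,1,1)
ρ-cycle length = 2 (tail of 1 descent step not counted)

2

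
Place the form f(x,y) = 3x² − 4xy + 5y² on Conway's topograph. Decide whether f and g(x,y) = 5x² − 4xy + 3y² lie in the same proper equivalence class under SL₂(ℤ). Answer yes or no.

D₁ = -44, D₂ = -44
f: translate: b→2 (≡-4 mod 6), so (3,-4,5)→(3,2,4)
f: reduced (well bottom): (3,2,4) with a≤c, −a<b≤a
g: flip: (5,-4,3)→(3,4,5)
g: translate: b→-2 (≡4 mod 6), so (3,4,5)→(3,-2,4)
g: reduced (well bottom): (3,-2,4) with a≤c, −a<b≤a
reduced forms (3, 2, 4) vs (3, -2, 4) ⇒ inequivalent

no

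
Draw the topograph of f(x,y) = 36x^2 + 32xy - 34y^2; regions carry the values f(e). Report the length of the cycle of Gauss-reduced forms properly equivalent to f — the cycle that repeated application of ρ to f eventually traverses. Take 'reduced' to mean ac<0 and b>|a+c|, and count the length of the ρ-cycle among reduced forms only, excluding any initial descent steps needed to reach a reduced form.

D = 5920, ⌊√D⌋ = 76
river: ρ → (-34,36,34)
river: ρ → (34,32,-36)
river: ρ → (-36,40,30)
river: ρ → (30,20,-46)
river: ρ → (-46,72,4)
river: ρ → (4,72,-46)
river: ρ → (-46,20,30)
river: ρ → (30,40,-36)
river: ρ → (-36,32,34)
river: ρ → (34,36,-34)
river: ρ → (-34,32,36)
river: ρ → (36,40,-30)
river: ρ → (-30,20,46)
river: ρ → (46,72,-4)
river: ρ → (-4,72,46)
river: ρ → (46,20,-30)
river: ρ → (-30,40,36)
river: ρ → (36,32,-34)
ρ-cycle length = 18 (tail of 0 descent steps not counted)

18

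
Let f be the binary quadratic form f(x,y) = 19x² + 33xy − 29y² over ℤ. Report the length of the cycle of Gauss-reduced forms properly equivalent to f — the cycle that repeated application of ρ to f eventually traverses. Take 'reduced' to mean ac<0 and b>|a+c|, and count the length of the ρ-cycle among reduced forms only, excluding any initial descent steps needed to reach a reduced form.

D = 3293, ⌊√D⌋ = 57
river: ρ → (-29,25,23)
river: ρ → (23,21,-31)
river: ρ → (-31,41,13)
river: ρ → (13,37,-37)
river: ρ → (-37,37,13)
river: ρ → (13,41,-31)
river: ρ → (-31,21,23)
river: ρ → (23,25,-29)
river: ρ → (-29,33,19)
river: ρ → (19,43,-19)
river: ρ → (-19,33,29)
river: ρ → (29,25,-23)
river: ρ → (-23,21,31)
river: ρ → (31,41,-13)
river: ρ → (-13,37,37)
river: ρ → (37,37,-13)
river: ρ → (-13,41,31)
river: ρ → (31,21,-23)
river: ρ → (-23,25,29)
river: ρ → (29,33,-19)
river: ρ → (-19,43,19)
river: ρ → (19,33,-29)
ρ-cycle length = 22 (tail of 0 descent steps not counted)

22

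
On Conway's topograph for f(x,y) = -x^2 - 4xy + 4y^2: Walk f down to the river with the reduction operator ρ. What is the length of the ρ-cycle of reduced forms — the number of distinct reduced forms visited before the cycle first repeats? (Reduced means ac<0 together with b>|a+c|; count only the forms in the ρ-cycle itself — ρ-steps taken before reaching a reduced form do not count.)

D = 32, ⌊√D⌋ = 5
descent: ρ → (4,4,-1)  [lands on river]
river: ρ → (-1,4,4)
ρ-cycle length = 2 (tail of 1 descent step not counted)

2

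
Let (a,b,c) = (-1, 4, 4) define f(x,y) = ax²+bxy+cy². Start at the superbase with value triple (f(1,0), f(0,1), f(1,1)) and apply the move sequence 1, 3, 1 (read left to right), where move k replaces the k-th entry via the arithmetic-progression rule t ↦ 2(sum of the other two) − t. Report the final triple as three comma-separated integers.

start (-1,4,7) = (f(1,0),f(0,1),f(1,1))
replace slot 1: 2·(4+7) − (-1) = 23 → (23,4,7)
replace slot 3: 2·(23+4) − 7 = 47 → (23,4,47)
replace slot 1: 2·(4+47) − 23 = 79 → (79,4,47)

79,4,47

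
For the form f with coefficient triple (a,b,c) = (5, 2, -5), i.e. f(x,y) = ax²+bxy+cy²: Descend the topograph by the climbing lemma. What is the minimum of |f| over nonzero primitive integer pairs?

river: ρ → (-5,8,2)
river: ρ → (2,8,-5)
river: ρ → (-5,2,5)
river: ρ → (5,8,-2)
river: ρ → (-2,8,5)
river: ρ → (5,2,-5)
closes: descent 0, river 6
min |a| on river = 2

2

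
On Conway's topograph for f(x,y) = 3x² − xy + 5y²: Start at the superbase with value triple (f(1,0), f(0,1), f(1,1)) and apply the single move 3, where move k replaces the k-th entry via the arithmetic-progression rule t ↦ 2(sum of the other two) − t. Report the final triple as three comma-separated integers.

start (3,5,7) = (f(1,0),f(0,1),f(1,1))
replace slot 3: 2·(3+5) − 7 = 9 → (3,5,9)

3,5,9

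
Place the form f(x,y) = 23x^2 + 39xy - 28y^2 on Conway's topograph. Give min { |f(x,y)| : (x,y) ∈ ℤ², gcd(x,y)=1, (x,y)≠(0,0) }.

river: ρ → (-28,17,34)
river: ρ → (34,51,-11)
river: ρ → (-11,59,14)
river: ρ → (14,53,-23)
river: ρ → (-23,39,28)
river: ρ → (28,17,-34)
river: ρ → (-34,51,11)
river: ρ → (11,59,-14)
river: ρ → (-14,53,23)
river: ρ → (23,39,-28)
closes: descent 0, river 10
min |a| on river = 11

11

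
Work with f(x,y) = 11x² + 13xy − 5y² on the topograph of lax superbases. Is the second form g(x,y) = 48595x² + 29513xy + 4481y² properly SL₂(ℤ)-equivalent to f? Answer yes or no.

D₁ = 389, D₂ = 389
river cycle of f (length 14): (-5, 17, 5), (5, 13, -11), (-11, 9, 7), (7, 19, -1), (-1, 19, 7), (7, 9, -11), (-11, 13, 5), (5, 17, -5), (-5, 13, 11), (11, 9, -7), … (4 more)
river cycle of g (length 14): (11, 13, -5), (-5, 17, 5), (5, 13, -11), (-11, 9, 7), (7, 19, -1), (-1, 19, 7), (7, 9, -11), (-11, 13, 5), (5, 17, -5), (-5, 13, 11), … (4 more)
cycles coincide ⇒ equivalent

yes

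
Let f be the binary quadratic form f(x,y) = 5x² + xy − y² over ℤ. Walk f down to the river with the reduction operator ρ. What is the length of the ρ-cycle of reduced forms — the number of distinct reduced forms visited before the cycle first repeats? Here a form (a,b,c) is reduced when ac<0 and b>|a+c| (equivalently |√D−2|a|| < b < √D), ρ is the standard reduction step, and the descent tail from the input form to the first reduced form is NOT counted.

D = 21, ⌊√D⌋ = 4
descent: ρ → (-1,3,3)  [lands on river]
river: ρ → (3,3,-1)
ρ-cycle length = 2 (tail of 1 descent step not counted)

2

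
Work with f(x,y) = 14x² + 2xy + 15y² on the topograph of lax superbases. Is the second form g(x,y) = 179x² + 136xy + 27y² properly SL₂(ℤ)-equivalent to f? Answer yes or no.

D₁ = -836, D₂ = -836
f: reduced (well bottom): (14,2,15) with a≤c, −a<b≤a
g: flip: (179,136,27)→(27,-136,179)
g: translate: b→26 (≡-136 mod 54), so (27,-136,179)→(27,26,14)
g: flip: (27,26,14)→(14,-26,27)
g: translate: b→2 (≡-26 mod 28), so (14,-26,27)→(14,2,15)
g: reduced (well bottom): (14,2,15) with a≤c, −a<b≤a
reduced forms (14, 2, 15) vs (14, 2, 15) ⇒ equivalent

yes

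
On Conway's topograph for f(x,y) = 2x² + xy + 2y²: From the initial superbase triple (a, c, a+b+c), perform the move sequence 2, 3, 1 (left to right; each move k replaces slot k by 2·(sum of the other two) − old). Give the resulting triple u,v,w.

start (2,2,5) = (f(1,0),f(0,1),f(1,1))
replace slot 2: 2·(2+5) − 2 = 12 → (2,12,5)
replace slot 3: 2·(2+12) − 5 = 23 → (2,12,23)
replace slot 1: 2·(12+23) − 2 = 68 → (68,12,23)

68,12,23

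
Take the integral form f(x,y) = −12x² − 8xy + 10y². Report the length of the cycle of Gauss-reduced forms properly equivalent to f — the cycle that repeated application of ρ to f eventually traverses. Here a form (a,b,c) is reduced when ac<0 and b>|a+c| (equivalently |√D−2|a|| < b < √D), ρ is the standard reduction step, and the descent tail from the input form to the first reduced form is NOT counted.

D = 544, ⌊√D⌋ = 23
descent: ρ → (10,8,-12)  [lands on river]
river: ρ → (-12,16,6)
river: ρ → (6,20,-6)
river: ρ → (-6,16,12)
river: ρ → (12,8,-10)
river: ρ → (-10,12,10)
ρ-cycle length = 6 (tail of 1 descent step not counted)

6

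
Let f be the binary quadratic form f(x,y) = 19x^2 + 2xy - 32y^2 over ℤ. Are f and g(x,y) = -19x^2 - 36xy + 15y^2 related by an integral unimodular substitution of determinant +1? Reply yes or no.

D₁ = 2436, D₂ = 2436
river cycle of f (length 12): (19, 40, -11), (-11, 48, 3), (3, 48, -11), (-11, 40, 19), (19, 36, -15), (-15, 24, 31), (31, 38, -8), (-8, 42, 21), (21, 42, -8), (-8, 38, 31), … (2 more)
river cycle of g (length 12): (15, 36, -19), (-19, 40, 11), (11, 48, -3), (-3, 48, 11), (11, 40, -19), (-19, 36, 15), (15, 24, -31), (-31, 38, 8), (8, 42, -21), (-21, 42, 8), … (2 more)
cycles differ ⇒ inequivalent

no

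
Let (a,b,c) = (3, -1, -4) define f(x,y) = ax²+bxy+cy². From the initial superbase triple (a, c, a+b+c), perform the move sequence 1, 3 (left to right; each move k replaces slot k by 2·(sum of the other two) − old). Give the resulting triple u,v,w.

start (3,-4,-2) = (f(1,0),f(0,1),f(1,1))
replace slot 1: 2·((-4)+(-2)) − 3 = -15 → (-15,-4,-2)
replace slot 3: 2·((-15)+(-4)) − (-2) = -36 → (-15,-4,-36)

-15,-4,-36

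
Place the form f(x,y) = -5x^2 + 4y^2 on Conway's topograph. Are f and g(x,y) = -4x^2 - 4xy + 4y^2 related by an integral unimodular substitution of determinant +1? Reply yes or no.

D₁ = 80, D₂ = 80
river cycle of f (length 2): (4, 8, -1), (-1, 8, 4)
river cycle of g (length 2): (4, 4, -4), (-4, 4, 4)
cycles differ ⇒ inequivalent

no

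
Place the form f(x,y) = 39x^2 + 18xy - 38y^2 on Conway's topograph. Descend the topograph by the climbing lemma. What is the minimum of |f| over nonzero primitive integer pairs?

river: ρ → (-38,58,19)
river: ρ → (19,56,-41)
river: ρ → (-41,26,34)
river: ρ → (34,42,-33)
river: ρ → (-33,24,43)
river: ρ → (43,62,-14)
river: ρ → (-14,78,3)
river: ρ → (3,78,-14)
river: ρ → (-14,62,43)
river: ρ → (43,24,-33)
river: ρ → (-33,42,34)
river: ρ → (34,26,-41)
river: ρ → (-41,56,19)
river: ρ → (19,58,-38)
river: ρ → (-38,18,39)
river: ρ → (39,60,-17)
river: ρ → (-17,76,7)
river: ρ → (7,78,-6)
river: ρ → (-6,78,7)
river: ρ → (7,76,-17)
river: ρ → (-17,60,39)
river: ρ → (39,18,-38)
closes: descent 0, river 22
min |a| on river = 3

3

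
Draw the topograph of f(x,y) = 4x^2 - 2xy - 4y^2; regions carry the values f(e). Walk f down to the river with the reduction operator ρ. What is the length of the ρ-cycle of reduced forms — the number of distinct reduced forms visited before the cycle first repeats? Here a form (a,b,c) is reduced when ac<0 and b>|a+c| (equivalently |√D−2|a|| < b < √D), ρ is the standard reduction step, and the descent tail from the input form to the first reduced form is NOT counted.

D = 68, ⌊√D⌋ = 8
descent: ρ → (-4,2,4)  [lands on river]
river: ρ → (4,6,-2)
river: ρ → (-2,6,4)
river: ρ → (4,2,-4)
river: ρ → (-4,6,2)
river: ρ → (2,6,-4)
ρ-cycle length = 6 (tail of 1 descent step not counted)

6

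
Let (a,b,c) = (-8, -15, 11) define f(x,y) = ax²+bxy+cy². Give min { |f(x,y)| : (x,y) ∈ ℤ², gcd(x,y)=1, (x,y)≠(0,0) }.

descent: ρ → (11,15,-8)  [lands on river]
river: ρ → (-8,17,9)
river: ρ → (9,19,-6)
river: ρ → (-6,17,12)
river: ρ → (12,7,-11)
river: ρ → (-11,15,8)
river: ρ → (8,17,-9)
river: ρ → (-9,19,6)
river: ρ → (6,17,-12)
river: ρ → (-12,7,11)
closes: descent 1, river 10
min |a| on river = 6

6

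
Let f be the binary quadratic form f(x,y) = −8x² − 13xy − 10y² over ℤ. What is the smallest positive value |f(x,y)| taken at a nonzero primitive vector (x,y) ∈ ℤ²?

translate: b→-3 (≡13 mod 16), so (8,13,10)→(8,-3,5)
flip: (8,-3,5)→(5,3,8)
reduced (well bottom): (5,3,8) with a≤c, −a<b≤a
well minimum |f| = |-5| = 5 (negative-definite)

5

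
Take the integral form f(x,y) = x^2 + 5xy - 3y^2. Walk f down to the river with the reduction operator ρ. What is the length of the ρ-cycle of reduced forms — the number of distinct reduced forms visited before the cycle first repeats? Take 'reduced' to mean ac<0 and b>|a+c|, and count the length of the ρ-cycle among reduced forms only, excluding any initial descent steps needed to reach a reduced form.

D = 37, ⌊√D⌋ = 6
river: ρ → (-3,1,3)
river: ρ → (3,5,-1)
river: ρ → (-1,5,3)
river: ρ → (3,1,-3)
river: ρ → (-3,5,1)
river: ρ → (1,5,-3)
ρ-cycle length = 6 (tail of 0 descent steps not counted)

6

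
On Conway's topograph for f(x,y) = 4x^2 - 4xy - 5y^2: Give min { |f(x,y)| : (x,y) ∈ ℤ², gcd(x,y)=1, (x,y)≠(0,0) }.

descent: ρ → (-5,4,4)  [lands on river]
river: ρ → (4,4,-5)
river: ρ → (-5,6,3)
river: ρ → (3,6,-5)
closes: descent 1, river 4
min |a| on river = 3

3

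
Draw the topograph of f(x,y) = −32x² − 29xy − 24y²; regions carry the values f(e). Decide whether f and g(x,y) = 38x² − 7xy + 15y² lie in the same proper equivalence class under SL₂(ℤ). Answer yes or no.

D₁ = -2231, D₂ = -2231
f is negative-definite; reduce −f:
−f: flip: (32,29,24)→(24,-29,32)
−f: translate: b→19 (≡-29 mod 48), so (24,-29,32)→(24,19,27)
−f: reduced (well bottom): (24,19,27) with a≤c, −a<b≤a
flip sign back: reduced form of f is (-24,-19,-27)
g: flip: (38,-7,15)→(15,7,38)
g: reduced (well bottom): (15,7,38) with a≤c, −a<b≤a
reduced forms (-24, -19, -27) vs (15, 7, 38) ⇒ inequivalent

no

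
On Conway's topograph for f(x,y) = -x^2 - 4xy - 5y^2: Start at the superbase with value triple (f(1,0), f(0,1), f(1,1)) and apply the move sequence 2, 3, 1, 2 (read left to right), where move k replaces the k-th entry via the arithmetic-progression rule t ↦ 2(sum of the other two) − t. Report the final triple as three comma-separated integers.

start (-1,-5,-10) = (f(1,0),f(0,1),f(1,1))
replace slot 2: 2·((-1)+(-10)) − (-5) = -17 → (-1,-17,-10)
replace slot 3: 2·((-1)+(-17)) − (-10) = -26 → (-1,-17,-26)
replace slot 1: 2·((-17)+(-26)) − (-1) = -85 → (-85,-17,-26)
replace slot 2: 2·((-85)+(-26)) − (-17) = -205 → (-85,-205,-26)

-85,-205,-26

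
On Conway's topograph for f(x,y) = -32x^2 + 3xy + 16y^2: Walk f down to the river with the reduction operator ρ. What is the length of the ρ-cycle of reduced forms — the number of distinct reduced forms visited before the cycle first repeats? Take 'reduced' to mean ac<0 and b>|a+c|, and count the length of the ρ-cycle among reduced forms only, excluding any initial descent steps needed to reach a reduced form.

D = 2057, ⌊√D⌋ = 45
descent: ρ → (16,29,-19)  [lands on river]
river: ρ → (-19,9,26)
river: ρ → (26,43,-2)
river: ρ → (-2,45,4)
river: ρ → (4,43,-13)
river: ρ → (-13,35,16)
ρ-cycle length = 6 (tail of 1 descent step not counted)

6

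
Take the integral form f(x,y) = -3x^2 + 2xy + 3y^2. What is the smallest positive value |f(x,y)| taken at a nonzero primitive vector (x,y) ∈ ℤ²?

river: ρ → (3,4,-2)
river: ρ → (-2,4,3)
river: ρ → (3,2,-3)
river: ρ → (-3,4,2)
river: ρ → (2,4,-3)
river: ρ → (-3,2,3)
closes: descent 0, river 6
min |a| on river = 2

2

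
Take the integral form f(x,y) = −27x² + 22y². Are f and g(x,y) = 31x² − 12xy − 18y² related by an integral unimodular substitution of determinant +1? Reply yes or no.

D₁ = 2376, D₂ = 2376
river cycle of f (length 14): (22, 44, -5), (-5, 46, 13), (13, 32, -26), (-26, 20, 19), (19, 18, -27), (-27, 36, 10), (10, 44, -11), (-11, 44, 10), (10, 36, -27), (-27, 18, 19), … (4 more)
river cycle of g (length 10): (-18, 48, 1), (1, 48, -18), (-18, 24, 25), (25, 26, -17), (-17, 42, 9), (9, 48, -2), (-2, 48, 9), (9, 42, -17), (-17, 26, 25), (25, 24, -18)
cycles differ ⇒ inequivalent

no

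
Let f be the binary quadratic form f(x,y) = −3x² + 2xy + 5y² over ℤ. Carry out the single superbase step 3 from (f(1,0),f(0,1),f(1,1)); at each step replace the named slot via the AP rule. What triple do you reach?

start (-3,5,4) = (f(1,0),f(0,1),f(1,1))
replace slot 3: 2·((-3)+5) − 4 = 0 → (-3,5,0)

-3,5,0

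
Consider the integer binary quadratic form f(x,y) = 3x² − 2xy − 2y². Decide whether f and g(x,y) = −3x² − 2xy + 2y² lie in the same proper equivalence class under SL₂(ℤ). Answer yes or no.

D₁ = 28, D₂ = 28
river cycle of f (length 4): (-2, 2, 3), (3, 4, -1), (-1, 4, 3), (3, 2, -2)
river cycle of g (length 4): (2, 2, -3), (-3, 4, 1), (1, 4, -3), (-3, 2, 2)
cycles differ ⇒ inequivalent

no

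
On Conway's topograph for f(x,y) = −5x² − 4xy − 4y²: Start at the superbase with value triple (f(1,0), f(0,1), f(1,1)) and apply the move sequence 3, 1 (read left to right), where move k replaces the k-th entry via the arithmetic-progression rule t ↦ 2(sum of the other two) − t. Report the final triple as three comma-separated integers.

start (-5,-4,-13) = (f(1,0),f(0,1),f(1,1))
replace slot 3: 2·((-5)+(-4)) − (-13) = -5 → (-5,-4,-5)
replace slot 1: 2·((-4)+(-5)) − (-5) = -13 → (-13,-4,-5)

-13,-4,-5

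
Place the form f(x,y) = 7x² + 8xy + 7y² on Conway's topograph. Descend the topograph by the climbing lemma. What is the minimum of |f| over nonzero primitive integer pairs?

translate: b→-6 (≡8 mod 14), so (7,8,7)→(7,-6,6)
flip: (7,-6,6)→(6,6,7)
reduced (well bottom): (6,6,7) with a≤c, −a<b≤a
well minimum = a = 6

6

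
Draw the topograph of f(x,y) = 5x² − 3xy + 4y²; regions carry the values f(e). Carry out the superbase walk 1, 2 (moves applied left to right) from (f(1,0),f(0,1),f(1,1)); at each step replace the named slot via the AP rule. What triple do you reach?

start (5,4,6) = (f(1,0),f(0,1),f(1,1))
replace slot 1: 2·(4+6) − 5 = 15 → (15,4,6)
replace slot 2: 2·(15+6) − 4 = 38 → (15,38,6)

15,38,6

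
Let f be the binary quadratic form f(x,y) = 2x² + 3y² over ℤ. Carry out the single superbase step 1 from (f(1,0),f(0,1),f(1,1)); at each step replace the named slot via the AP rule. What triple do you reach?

start (2,3,5) = (f(1,0),f(0,1),f(1,1))
replace slot 1: 2·(3+5) − 2 = 14 → (14,3,5)

14,3,5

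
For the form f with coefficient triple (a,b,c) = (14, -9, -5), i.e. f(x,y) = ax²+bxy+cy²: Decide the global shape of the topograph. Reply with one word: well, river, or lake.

D = b²−4ac = (-9)² − 4·14·(-5) = 361
D = 19² is a perfect square ⇒ form factors over ℤ ⇒ lakes

lake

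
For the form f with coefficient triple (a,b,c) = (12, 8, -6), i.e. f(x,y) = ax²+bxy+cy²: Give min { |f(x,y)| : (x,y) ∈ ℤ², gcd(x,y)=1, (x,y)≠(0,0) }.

river: ρ → (-6,16,4)
river: ρ → (4,16,-6)
river: ρ → (-6,8,12)
river: ρ → (12,16,-2)
river: ρ → (-2,16,12)
river: ρ → (12,8,-6)
closes: descent 0, river 6
min |a| on river = 2

2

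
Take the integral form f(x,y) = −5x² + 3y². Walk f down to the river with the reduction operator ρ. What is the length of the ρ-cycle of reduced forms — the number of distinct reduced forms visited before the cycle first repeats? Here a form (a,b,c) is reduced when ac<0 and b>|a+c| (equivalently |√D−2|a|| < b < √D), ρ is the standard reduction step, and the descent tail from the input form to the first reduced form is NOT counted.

D = 60, ⌊√D⌋ = 7
descent: ρ → (3,6,-2)  [lands on river]
river: ρ → (-2,6,3)
ρ-cycle length = 2 (tail of 1 descent step not counted)

2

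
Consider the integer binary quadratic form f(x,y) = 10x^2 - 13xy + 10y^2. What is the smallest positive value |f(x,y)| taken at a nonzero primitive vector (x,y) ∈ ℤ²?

translate: b→7 (≡-13 mod 20), so (10,-13,10)→(10,7,7)
flip: (10,7,7)→(7,-7,10)
translate: b→7 (≡-7 mod 14), so (7,-7,10)→(7,7,10)
reduced (well bottom): (7,7,10) with a≤c, −a<b≤a
well minimum = a = 7

7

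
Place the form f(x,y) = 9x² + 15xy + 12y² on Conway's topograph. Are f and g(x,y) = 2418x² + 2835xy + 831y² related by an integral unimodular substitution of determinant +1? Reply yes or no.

D₁ = -207, D₂ = -207
f: translate: b→-3 (≡15 mod 18), so (9,15,12)→(9,-3,6)
f: flip: (9,-3,6)→(6,3,9)
f: reduced (well bottom): (6,3,9) with a≤c, −a<b≤a
g: translate: b→-2001 (≡2835 mod 4836), so (2418,2835,831)→(2418,-2001,414)
g: flip: (2418,-2001,414)→(414,2001,2418)
g: translate: b→345 (≡2001 mod 828), so (414,2001,2418)→(414,345,72)
g: flip: (414,345,72)→(72,-345,414)
g: translate: b→-57 (≡-345 mod 144), so (72,-345,414)→(72,-57,12)
g: flip: (72,-57,12)→(12,57,72)
g: translate: b→9 (≡57 mod 24), so (12,57,72)→(12,9,6)
g: flip: (12,9,6)→(6,-9,12)
g: translate: b→3 (≡-9 mod 12), so (6,-9,12)→(6,3,9)
g: reduced (well bottom): (6,3,9) with a≤c, −a<b≤a
reduced forms (6, 3, 9) vs (6, 3, 9) ⇒ equivalent

yes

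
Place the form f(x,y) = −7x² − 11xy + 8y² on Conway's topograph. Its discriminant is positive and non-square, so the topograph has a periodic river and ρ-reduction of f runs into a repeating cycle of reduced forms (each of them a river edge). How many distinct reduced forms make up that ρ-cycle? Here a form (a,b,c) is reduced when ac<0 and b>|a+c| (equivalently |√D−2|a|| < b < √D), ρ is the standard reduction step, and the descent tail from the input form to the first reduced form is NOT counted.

D = 345, ⌊√D⌋ = 18
descent: ρ → (8,11,-7)  [lands on river]
river: ρ → (-7,17,2)
river: ρ → (2,15,-15)
river: ρ → (-15,15,2)
river: ρ → (2,17,-7)
river: ρ → (-7,11,8)
river: ρ → (8,5,-10)
river: ρ → (-10,15,3)
river: ρ → (3,15,-10)
river: ρ → (-10,5,8)
ρ-cycle length = 10 (tail of 1 descent step not counted)

10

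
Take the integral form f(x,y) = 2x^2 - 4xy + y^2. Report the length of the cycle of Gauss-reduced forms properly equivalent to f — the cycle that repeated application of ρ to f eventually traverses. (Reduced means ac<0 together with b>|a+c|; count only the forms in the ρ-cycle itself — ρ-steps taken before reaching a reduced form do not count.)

D = 8, ⌊√D⌋ = 2
descent: ρ → (1,2,-1)  [lands on river]
river: ρ → (-1,2,1)
ρ-cycle length = 2 (tail of 1 descent step not counted)

2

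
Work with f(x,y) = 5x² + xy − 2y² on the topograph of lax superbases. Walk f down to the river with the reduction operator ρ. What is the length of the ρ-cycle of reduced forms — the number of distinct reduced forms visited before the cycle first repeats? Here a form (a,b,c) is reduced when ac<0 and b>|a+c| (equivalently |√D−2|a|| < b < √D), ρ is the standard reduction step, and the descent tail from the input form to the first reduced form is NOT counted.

D = 41, ⌊√D⌋ = 6
descent: ρ → (-2,3,4)  [lands on river]
river: ρ → (4,5,-1)
river: ρ → (-1,5,4)
river: ρ → (4,3,-2)
river: ρ → (-2,5,2)
river: ρ → (2,3,-4)
river: ρ → (-4,5,1)
river: ρ → (1,5,-4)
river: ρ → (-4,3,2)
river: ρ → (2,5,-2)
ρ-cycle length = 10 (tail of 1 descent step not counted)

10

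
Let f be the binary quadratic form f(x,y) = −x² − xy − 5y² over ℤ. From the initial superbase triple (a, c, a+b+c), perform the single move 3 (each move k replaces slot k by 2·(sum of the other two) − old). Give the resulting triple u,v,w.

start (-1,-5,-7) = (f(1,0),f(0,1),f(1,1))
replace slot 3: 2·((-1)+(-5)) − (-7) = -5 → (-1,-5,-5)

-1,-5,-5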